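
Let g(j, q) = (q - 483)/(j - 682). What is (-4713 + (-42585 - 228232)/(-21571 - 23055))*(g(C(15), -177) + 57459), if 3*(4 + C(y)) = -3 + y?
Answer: -374156162244939/1383406 ≈ -2.7046e+8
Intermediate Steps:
C(y) = -5 + y/3 (C(y) = -4 + (-3 + y)/3 = -4 + (-1 + y/3) = -5 + y/3)
g(j, q) = (-483 + q)/(-682 + j)
(-4713 + (-42585 - 228232)/(-21571 - 23055))*(g(C(15), -177) + 57459) = (-4713 + (-42585 - 228232)/(-21571 - 23055))*((-483 - 177)/(-682 + (-5 + (1/3)*15)) + 57459) = (-4713 - 270817/(-44626))*(-660/(-682 + (-5 + 5)) + 57459) = (-4713 - 270817*(-1/44626))*(-660/(-682 + 0) + 57459) = (-4713 + 270817/44626)*(-660/(-682) + 57459) = -210051521*(-1/682*(-660) + 57459)/44626 = -210051521*(30/31 + 57459)/44626 = -210051521/44626*1781259/31 = -374156162244939/1383406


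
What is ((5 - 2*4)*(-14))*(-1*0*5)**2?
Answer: 0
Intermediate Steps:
((5 - 2*4)*(-14))*(-1*0*5)**2 = ((5 - 8)*(-14))*(0*5)**2 = -3*(-14)*0**2 = 42*0 = 0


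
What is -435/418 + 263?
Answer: 109499/418 ≈ 261.96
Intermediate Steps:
-435/418 + 263 = 109499/418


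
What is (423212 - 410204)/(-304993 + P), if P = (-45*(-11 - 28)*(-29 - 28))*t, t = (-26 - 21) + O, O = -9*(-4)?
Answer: 813/49712 ≈ 0.016354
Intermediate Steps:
O = 36
t = -11 (t = (-26 - 21) + 36 = -47 + 36 = -11)
P = 1100385 (P = -45*(-11 - 28)*(-29 - 28)*(-11) = -(-1755)*(-57)*(-11) = -45*2223*(-11) = -100035*(-11) = 1100385)
(423212 - 410204)/(-304993 + P) = (423212 - 410204)/(-304993 + 1100385) = 13008/795392 = 13008*(1/795392) = 813/49712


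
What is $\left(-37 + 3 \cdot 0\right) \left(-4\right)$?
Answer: $148$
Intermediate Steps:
$\left(-37 + 3 \cdot 0\right) \left(-4\right) = \left(-37 + 0\right) \left(-4\right) = \left(-37\right) \left(-4\right) = 148$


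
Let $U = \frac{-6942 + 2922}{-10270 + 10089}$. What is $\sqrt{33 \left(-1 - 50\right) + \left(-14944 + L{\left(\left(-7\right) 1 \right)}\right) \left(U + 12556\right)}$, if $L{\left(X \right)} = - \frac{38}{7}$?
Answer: $\frac{i \sqrt{301856511465579}}{1267} \approx 13713.0 i$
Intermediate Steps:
$L{\left(X \right)} = - \frac{38}{7}$ ($L{\left(X \right)} = \left(-38\right) \frac{1}{7} = - \frac{38}{7}$)
$U = \frac{4020}{181}$ ($U = - \frac{4020}{-181} = \left(-4020\right) \left(- \frac{1}{181}\right) = \frac{4020}{181} \approx 22.21$)
$\sqrt{33 \left(-1 - 50\right) + \left(-14944 + L{\left(\left(-7\right) 1 \right)}\right) \left(U + 12556\right)} = \sqrt{33 \left(-1 - 50\right) + \left(-14944 - \frac{38}{7}\right) \left(\frac{4020}{181} + 12556\right)} = \sqrt{33 \left(-51\right) - \frac{238242943776}{1267}} = \sqrt{-1683 - \frac{238242943776}{1267}} = \sqrt{- \frac{238245076137}{1267}} = \frac{i \sqrt{301856511465579}}{1267}$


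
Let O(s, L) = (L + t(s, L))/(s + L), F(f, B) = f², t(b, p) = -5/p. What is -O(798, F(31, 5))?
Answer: -923516/1690399 ≈ -0.54633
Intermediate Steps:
O(s, L) = (L - 5/L)/(L + s) (O(s, L) = (L - 5/L)/(s + L) = (L - 5/L)/(L + s))
-O(798, F(31, 5)) = -(-5 + (31²)²)/((31²)*(31² + 798)) = -(-5 + 961²)/(961*(961 + 798)) = -(-5 + 923521)/(961*1759) = -923516/(961*1759) = -1*923516/1690399 = -923516/1690399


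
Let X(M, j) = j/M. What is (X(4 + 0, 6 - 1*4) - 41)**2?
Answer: 6561/4 ≈ 1640.3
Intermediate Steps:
(X(4 + 0, 6 - 1*4) - 41)**2 = ((6 - 1*4)/(4 + 0) - 41)**2 = ((6 - 4)/4 - 41)**2 = (2*(1/4) - 41)**2 = (1/2 - 41)**2 = (-81/2)**2 = 6561/4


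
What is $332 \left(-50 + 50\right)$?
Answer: $0$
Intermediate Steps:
$332 \left(-50 + 50\right) = 332 \cdot 0 = 0$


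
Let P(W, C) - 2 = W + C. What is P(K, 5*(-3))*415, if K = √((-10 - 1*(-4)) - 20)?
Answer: -5395 + 415*I*√26 ≈ -5395.0 + 2116.1*I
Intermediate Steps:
K = I*√26 (K = √((-10 + 4) - 20) = √(-6 - 20) = √(-26) = I*√26 ≈ 5.099*I)
P(W, C) = 2 + C + W (P(W, C) = 2 + (W + C) = 2 + (C + W) = 2 + C + W)
P(K, 5*(-3))*415 = (2 + 5*(-3) + I*√26)*415 = (2 - 15 + I*√26)*415 = (-13 + I*√26)*415 = -5395 + 415*I*√26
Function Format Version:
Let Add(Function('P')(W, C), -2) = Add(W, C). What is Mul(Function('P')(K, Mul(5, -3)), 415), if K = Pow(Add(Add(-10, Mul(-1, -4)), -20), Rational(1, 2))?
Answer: Add(-5395, Mul(415, I, Pow(26, Rational(1, 2)))) ≈ Add(-5395.0, Mul(2116.1, I))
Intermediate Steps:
K = Mul(I, Pow(26, Rational(1, 2))) (K = Pow(Add(Add(-10, 4), -20), Rational(1, 2)) = Pow(Add(-6, -20), Rational(1, 2)) = Pow(-26, Rational(1, 2)) = Mul(I, Pow(26, Rational(1, 2))) ≈ Mul(5.0990, I))
Function('P')(W, C) = Add(2, C, W) (Function('P')(W, C) = Add(2, Add(W, C)) = Add(2, Add(C, W)) = Add(2, C, W))
Mul(Function('P')(K, Mul(5, -3)), 415) = Mul(Add(2, Mul(5, -3), Mul(I, Pow(26, Rational(1, 2)))), 415) = Mul(Add(2, -15, Mul(I, Pow(26, Rational(1, 2)))), 415) = Mul(Add(-13, Mul(I, Pow(26, Rational(1, 2)))), 415) = Add(-5395, Mul(415, I, Pow(26, Rational(1, 2))))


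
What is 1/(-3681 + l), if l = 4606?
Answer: 1/925 ≈ 0.0010811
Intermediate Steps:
1/(-3681 + l) = 1/(-3681 + 4606) = 1/925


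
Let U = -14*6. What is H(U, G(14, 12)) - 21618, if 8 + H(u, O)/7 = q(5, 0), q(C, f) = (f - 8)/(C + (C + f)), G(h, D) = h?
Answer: -108398/5 ≈ -21680.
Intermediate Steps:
U = -84
q(C, f) = (-8 + f)/(f + 2*C)
H(u, O) = -308/5 (H(u, O) = -56 + 7*((-8 + 0)/(0 + 2*5)) = -56 + 7*(-8/(0 + 10)) = -56 + 7*(-8/10) = -56 + 7*((⅒)*(-8)) = -56 + 7*(-⅘) = -56 - 28/5 = -308/5)
H(U, G(14, 12)) - 21618 = -308/5 - 21618 = -108398/5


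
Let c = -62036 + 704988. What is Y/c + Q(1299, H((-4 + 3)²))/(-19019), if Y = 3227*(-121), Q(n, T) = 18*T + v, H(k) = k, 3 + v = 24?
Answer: -573182077/940638776 ≈ -0.60935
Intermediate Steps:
v = 21 (v = -3 + 24 = 21)
c = 642952
Q(n, T) = 21 + 18*T (Q(n, T) = 18*T + 21 = 21 + 18*T)
Y = -390467
Y/c + Q(1299, H((-4 + 3)²))/(-19019) = -390467/642952 + (21 + 18*(-4 + 3)²)/(-19019) = -390467*1/642952 + (21 + 18*(-1)²)*(-1/19019) = -390467/642952 + (21 + 18*1)*(-1/19019) = -390467/642952 + (21 + 18)*(-1/19019) = -390467/642952 + 39*(-1/19019) = -390467/642952 - 3/1463 = -573182077/940638776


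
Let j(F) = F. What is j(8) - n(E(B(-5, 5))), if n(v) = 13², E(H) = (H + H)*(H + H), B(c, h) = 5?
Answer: -161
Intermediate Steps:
E(H) = 4*H² (E(H) = (2*H)*(2*H) = 4*H²)
n(v) = 169
j(8) - n(E(B(-5, 5))) = 8 - 1*169 = 8 - 169 = -161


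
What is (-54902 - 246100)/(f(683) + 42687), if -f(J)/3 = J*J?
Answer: 50167/226130 ≈ 0.22185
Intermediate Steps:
f(J) = -3*J**2 (f(J) = -3*J*J = -3*J**2)
(-54902 - 246100)/(f(683) + 42687) = (-54902 - 246100)/(-3*683**2 + 42687) = -301002/(-3*466489 + 42687) = -301002/(-1399467 + 42687) = -301002/(-1356780) = -301002*(-1/1356780) = 50167/226130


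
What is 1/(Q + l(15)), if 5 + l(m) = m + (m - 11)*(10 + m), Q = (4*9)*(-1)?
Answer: 1/74 ≈ 0.013514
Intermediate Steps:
Q = -36 (Q = 36*(-1) = -36)
l(m) = -5 + m + (-11 + m)*(10 + m) (l(m) = -5 + (m + (m - 11)*(10 + m)) = -5 + (m + (-11 + m)*(10 + m)) = -5 + m + (-11 + m)*(10 + m))
1/(Q + l(15)) = 1/(-36 + (-115 + 15**2)) = 1/(-36 + (-115 + 225)) = 1/(-36 + 110) = 1/74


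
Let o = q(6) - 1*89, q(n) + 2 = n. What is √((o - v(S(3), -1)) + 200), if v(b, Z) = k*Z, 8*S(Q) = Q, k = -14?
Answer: √101 ≈ 10.050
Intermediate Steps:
S(Q) = Q/8
q(n) = -2 + n
v(b, Z) = -14*Z
o = -85 (o = (-2 + 6) - 1*89 = 4 - 89 = -85)
√((o - v(S(3), -1)) + 200) = √((-85 - (-14)*(-1)) + 200) = √((-85 - 1*14) + 200) = √((-85 - 14) + 200) = √(-99 + 200) = √101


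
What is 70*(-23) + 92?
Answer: -1518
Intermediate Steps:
70*(-23) + 92 = -1610 + 92 = -1518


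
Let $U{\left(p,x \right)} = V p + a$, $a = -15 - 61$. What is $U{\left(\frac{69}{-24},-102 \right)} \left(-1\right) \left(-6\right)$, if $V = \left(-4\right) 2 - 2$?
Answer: $- \frac{567}{2} \approx -283.5$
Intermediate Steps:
$a = -76$
$V = -10$ ($V = -8 - 2 = -10$)
$U{\left(p,x \right)} = -76 - 10 p$ ($U{\left(p,x \right)} = - 10 p - 76 = -76 - 10 p$)
$U{\left(\frac{69}{-24},-102 \right)} \left(-1\right) \left(-6\right) = \left(-76 - 10 \frac{69}{-24}\right) \left(-1\right) \left(-6\right) = \left(-76 - 10 \cdot 69 \left(- \frac{1}{24}\right)\right) \left(-1\right) \left(-6\right) = \left(-76 - - \frac{115}{4}\right) \left(-1\right) \left(-6\right) = \left(-76 + \frac{115}{4}\right) \left(-1\right) \left(-6\right) = \left(- \frac{189}{4}\right) \left(-1\right) \left(-6\right) = \frac{189}{4} \left(-6\right) = - \frac{567}{2}$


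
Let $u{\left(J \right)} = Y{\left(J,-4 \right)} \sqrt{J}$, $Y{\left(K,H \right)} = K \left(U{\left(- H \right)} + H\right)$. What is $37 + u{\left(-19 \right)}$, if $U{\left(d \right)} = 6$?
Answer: $37 - 38 i \sqrt{19} \approx 37.0 - 165.64 i$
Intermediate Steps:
$Y{\left(K,H \right)} = K \left(6 + H\right)$
$u{\left(J \right)} = 2 J^{\frac{3}{2}}$ ($u{\left(J \right)} = J \left(6 - 4\right) \sqrt{J} = J 2 \sqrt{J} = 2 J \sqrt{J} = 2 J^{\frac{3}{2}}$)
$37 + u{\left(-19 \right)} = 37 + 2 \left(-19\right)^{\frac{3}{2}} = 37 + 2 \left(- 19 i \sqrt{19}\right) = 37 - 38 i \sqrt{19}$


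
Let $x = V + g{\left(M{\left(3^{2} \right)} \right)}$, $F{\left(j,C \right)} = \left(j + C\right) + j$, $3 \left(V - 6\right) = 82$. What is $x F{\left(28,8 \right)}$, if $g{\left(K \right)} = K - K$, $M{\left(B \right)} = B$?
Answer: $\frac{6400}{3} \approx 2133.3$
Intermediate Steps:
$V = \frac{100}{3}$ ($V = 6 + \frac{1}{3} \cdot 82 = 6 + \frac{82}{3} = \frac{100}{3} \approx 33.333$)
$g{\left(K \right)} = 0$
$F{\left(j,C \right)} = C + 2 j$ ($F{\left(j,C \right)} = \left(C + j\right) + j = C + 2 j$)
$x = \frac{100}{3}$ ($x = \frac{100}{3} + 0 = \frac{100}{3} \approx 33.333$)
$x F{\left(28,8 \right)} = \frac{100 \left(8 + 2 \cdot 28\right)}{3} = \frac{100 \left(8 + 56\right)}{3} = \frac{100}{3} \cdot 64 = \frac{6400}{3}$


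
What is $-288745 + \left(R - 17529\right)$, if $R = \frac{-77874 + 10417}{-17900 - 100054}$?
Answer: $- \frac{36126175939}{117954} \approx -3.0627 \cdot 10^{5}$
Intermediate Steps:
$R = \frac{67457}{117954}$ ($R = - \frac{67457}{-117954} = \left(-67457\right) \left(- \frac{1}{117954}\right) = \frac{67457}{117954} \approx 0.57189$)
$-288745 + \left(R - 17529\right) = -288745 + \left(\frac{67457}{117954} - 17529\right) = -288745 - \frac{2067548209}{117954} = - \frac{36126175939}{117954}$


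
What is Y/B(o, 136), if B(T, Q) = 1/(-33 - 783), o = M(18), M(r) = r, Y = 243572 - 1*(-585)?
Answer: -199232112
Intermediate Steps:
Y = 244157 (Y = 243572 + 585 = 244157)
o = 18
B(T, Q) = -1/816 (B(T, Q) = 1/(-816) = -1/816)
Y/B(o, 136) = 244157/(-1/816) = 244157*(-816) = -199232112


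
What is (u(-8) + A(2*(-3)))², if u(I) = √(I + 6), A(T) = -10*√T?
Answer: -602 + 40*√3 ≈ -532.72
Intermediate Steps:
u(I) = √(6 + I)
(u(-8) + A(2*(-3)))² = (√(6 - 8) - 10*I*√6)² = (√(-2) - 10*I*√6)² = (I*√2 - 10*I*√6)²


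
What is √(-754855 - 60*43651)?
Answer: I*√3373915 ≈ 1836.8*I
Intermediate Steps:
√(-754855 - 60*43651) = √(-754855 - 2619060) = √(-3373915) = I*√3373915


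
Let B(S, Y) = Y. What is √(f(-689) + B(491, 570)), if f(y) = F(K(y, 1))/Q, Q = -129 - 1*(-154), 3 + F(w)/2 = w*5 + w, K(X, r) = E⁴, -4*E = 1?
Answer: 3*√101291/40 ≈ 23.870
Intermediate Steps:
E = -¼ (E = -¼*1 = -¼ ≈ -0.25000)
K(X, r) = 1/256 (K(X, r) = (-¼)⁴ = 1/256)
F(w) = -6 + 12*w (F(w) = -6 + 2*(w*5 + w) = -6 + 2*(5*w + w) = -6 + 2*(6*w) = -6 + 12*w)
Q = 25 (Q = -129 + 154 = 25)
f(y) = -381/1600 (f(y) = (-6 + 12*(1/256))/25 = (-6 + 3/64)*(1/25) = -381/64*1/25 = -381/1600)
√(f(-689) + B(491, 570)) = √(-381/1600 + 570) = √(911619/1600) = 3*√101291/40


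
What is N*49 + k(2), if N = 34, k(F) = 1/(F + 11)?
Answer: 21659/13 ≈ 1666.1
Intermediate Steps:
k(F) = 1/(11 + F)
N*49 + k(2) = 34*49 + 1/(11 + 2) = 1666 + 1/13 = 21659/13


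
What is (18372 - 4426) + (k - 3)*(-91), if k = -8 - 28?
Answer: 17495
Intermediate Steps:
k = -36
(18372 - 4426) + (k - 3)*(-91) = (18372 - 4426) + (-36 - 3)*(-91) = 13946 - 39*(-91) = 13946 + 3549 = 17495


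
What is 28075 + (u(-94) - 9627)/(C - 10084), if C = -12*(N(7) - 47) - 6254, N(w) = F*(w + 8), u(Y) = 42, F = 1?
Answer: 149306045/5318 ≈ 28076.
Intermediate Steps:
N(w) = 8 + w (N(w) = 1*(w + 8) = 1*(8 + w) = 8 + w)
C = -5870 (C = -12*((8 + 7) - 47) - 6254 = -12*(15 - 47) - 6254 = -12*(-32) - 6254 = 384 - 6254 = -5870)
28075 + (u(-94) - 9627)/(C - 10084) = 28075 + (42 - 9627)/(-5870 - 10084) = 28075 - 9585/(-15954) = 28075 - 9585*(-1/15954) = 28075 + 3195/5318 = 149306045/5318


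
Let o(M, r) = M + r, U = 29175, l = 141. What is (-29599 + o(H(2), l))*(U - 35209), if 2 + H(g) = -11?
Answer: 177828014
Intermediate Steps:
H(g) = -13 (H(g) = -2 - 11 = -13)
(-29599 + o(H(2), l))*(U - 35209) = (-29599 + (-13 + 141))*(29175 - 35209) = (-29599 + 128)*(-6034) = -29471*(-6034) = 177828014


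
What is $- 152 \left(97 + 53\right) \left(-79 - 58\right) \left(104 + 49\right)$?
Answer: $477910800$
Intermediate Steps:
$- 152 \left(97 + 53\right) \left(-79 - 58\right) \left(104 + 49\right) = - 152 \cdot 150 \left(-137\right) 153 = \left(-152\right) \left(-20550\right) 153 = 3123600 \cdot 153 = 477910800$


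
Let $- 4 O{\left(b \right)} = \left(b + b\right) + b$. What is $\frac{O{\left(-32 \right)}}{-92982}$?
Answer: $- \frac{4}{15497} \approx -0.00025811$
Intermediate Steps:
$O{\left(b \right)} = - \frac{3 b}{4}$ ($O{\left(b \right)} = - \frac{\left(b + b\right) + b}{4} = - \frac{2 b + b}{4} = - \frac{3 b}{4}$)
$\frac{O{\left(-32 \right)}}{-92982} = \frac{\left(- \frac{3}{4}\right) \left(-32\right)}{-92982} = 24 \left(- \frac{1}{92982}\right) = - \frac{4}{15497}$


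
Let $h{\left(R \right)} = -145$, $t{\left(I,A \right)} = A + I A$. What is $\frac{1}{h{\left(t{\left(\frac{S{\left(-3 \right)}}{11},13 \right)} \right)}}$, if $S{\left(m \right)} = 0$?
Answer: $- \frac{1}{145} \approx -0.0068966$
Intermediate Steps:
$t{\left(I,A \right)} = A + A I$
$\frac{1}{h{\left(t{\left(\frac{S{\left(-3 \right)}}{11},13 \right)} \right)}} = \frac{1}{-145} = - \frac{1}{145}$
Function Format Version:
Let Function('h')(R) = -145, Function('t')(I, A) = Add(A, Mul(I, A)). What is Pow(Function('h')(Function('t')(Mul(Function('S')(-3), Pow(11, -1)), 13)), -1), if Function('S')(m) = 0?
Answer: Rational(-1, 145) ≈ -0.0068966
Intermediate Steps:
Function('t')(I, A) = Add(A, Mul(A, I))
Pow(Function('h')(Function('t')(Mul(Function('S')(-3), Pow(11, -1)), 13)), -1) = Pow(-145, -1) = Rational(-1, 145)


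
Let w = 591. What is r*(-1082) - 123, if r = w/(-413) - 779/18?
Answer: 179352274/3717 ≈ 48252.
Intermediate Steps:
r = -332365/7434 (r = 591/(-413) - 779/18 = 591*(-1/413) - 779*1/18 = -591/413 - 779/18 = -332365/7434 ≈ -44.709)
r*(-1082) - 123 = -332365/7434*(-1082) - 123 = 179809465/3717 - 123 = 179352274/3717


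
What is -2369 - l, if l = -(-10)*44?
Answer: -2809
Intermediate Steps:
l = 440 (l = -1*(-440) = 440)
-2369 - l = -2369 - 1*440 = -2369 - 440 = -2809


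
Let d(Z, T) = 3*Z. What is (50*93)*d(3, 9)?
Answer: 41850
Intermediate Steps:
(50*93)*d(3, 9) = (50*93)*(3*3) = 4650*9 = 41850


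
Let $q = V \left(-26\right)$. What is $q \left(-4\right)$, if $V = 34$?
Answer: $3536$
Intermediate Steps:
$q = -884$ ($q = 34 \left(-26\right) = -884$)
$q \left(-4\right) = \left(-884\right) \left(-4\right) = 3536$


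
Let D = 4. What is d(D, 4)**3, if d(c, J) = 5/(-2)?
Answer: -125/8 ≈ -15.625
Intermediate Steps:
d(c, J) = -5/2 (d(c, J) = 5*(-1/2) = -5/2)
d(D, 4)**3 = (-5/2)**3 = -125/8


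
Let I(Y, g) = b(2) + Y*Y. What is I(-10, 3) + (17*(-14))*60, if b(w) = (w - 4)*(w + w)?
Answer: -14188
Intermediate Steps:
b(w) = 2*w*(-4 + w) (b(w) = (-4 + w)*(2*w) = 2*w*(-4 + w))
I(Y, g) = -8 + Y² (I(Y, g) = 2*2*(-4 + 2) + Y*Y = 2*2*(-2) + Y² = -8 + Y²)
I(-10, 3) + (17*(-14))*60 = (-8 + (-10)²) + (17*(-14))*60 = (-8 + 100) - 238*60 = 92 - 14280 = -14188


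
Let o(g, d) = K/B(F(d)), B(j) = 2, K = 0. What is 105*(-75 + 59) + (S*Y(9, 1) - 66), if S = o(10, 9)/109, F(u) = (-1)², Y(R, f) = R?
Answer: -1746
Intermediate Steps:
F(u) = 1
o(g, d) = 0 (o(g, d) = 0/2 = 0*(½) = 0)
S = 0 (S = 0/109 = 0*(1/109) = 0)
105*(-75 + 59) + (S*Y(9, 1) - 66) = 105*(-75 + 59) + (0*9 - 66) = 105*(-16) + (0 - 66) = -1680 - 66 = -1746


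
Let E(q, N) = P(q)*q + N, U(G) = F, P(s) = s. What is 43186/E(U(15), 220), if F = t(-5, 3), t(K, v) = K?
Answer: 43186/245 ≈ 176.27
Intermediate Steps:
F = -5
U(G) = -5
E(q, N) = N + q² (E(q, N) = q*q + N = q² + N = N + q²)
43186/E(U(15), 220) = 43186/(220 + (-5)²) = 43186/(220 + 25) = 43186/245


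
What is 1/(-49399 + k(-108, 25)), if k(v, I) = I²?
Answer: -1/48774 ≈ -2.0503e-5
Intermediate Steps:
1/(-49399 + k(-108, 25)) = 1/(-49399 + 25²) = 1/(-49399 + 625) = 1/(-48774) = -1/48774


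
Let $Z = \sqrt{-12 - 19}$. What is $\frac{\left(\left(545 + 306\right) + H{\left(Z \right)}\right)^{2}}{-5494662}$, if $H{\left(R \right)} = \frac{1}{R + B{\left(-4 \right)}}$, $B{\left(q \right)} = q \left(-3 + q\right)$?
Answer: $\frac{- 20278479 \sqrt{31} + 272685505 i}{2747331 \left(- 753 i + 56 \sqrt{31}\right)} \approx -0.13181 + 2.1162 \cdot 10^{-6} i$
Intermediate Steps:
$Z = i \sqrt{31}$ ($Z = \sqrt{-31} = i \sqrt{31} \approx 5.5678 i$)
$H{\left(R \right)} = \frac{1}{28 + R}$ ($H{\left(R \right)} = \frac{1}{R - 4 \left(-3 - 4\right)} = \frac{1}{R - -28} = \frac{1}{R + 28} = \frac{1}{28 + R}$)
$\frac{\left(\left(545 + 306\right) + H{\left(Z \right)}\right)^{2}}{-5494662} = \frac{\left(\left(545 + 306\right) + \frac{1}{28 + i \sqrt{31}}\right)^{2}}{-5494662} = \left(851 + \frac{1}{28 + i \sqrt{31}}\right)^{2} \left(- \frac{1}{5494662}\right) = - \frac{\left(851 + \frac{1}{28 + i \sqrt{31}}\right)^{2}}{5494662}$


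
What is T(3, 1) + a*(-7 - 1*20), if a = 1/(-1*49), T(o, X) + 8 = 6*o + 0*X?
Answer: 517/49 ≈ 10.551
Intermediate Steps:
T(o, X) = -8 + 6*o (T(o, X) = -8 + (6*o + 0*X) = -8 + (6*o + 0) = -8 + 6*o)
a = -1/49 (a = 1/(-49) = -1/49 ≈ -0.020408)
T(3, 1) + a*(-7 - 1*20) = (-8 + 6*3) - (-7 - 1*20)/49 = (-8 + 18) - (-7 - 20)/49 = 10 - 1/49*(-27) = 10 + 27/49 = 517/49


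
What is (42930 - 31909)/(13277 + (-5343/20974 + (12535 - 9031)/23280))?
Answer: 112109910190/135057761777 ≈ 0.83009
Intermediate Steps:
(42930 - 31909)/(13277 + (-5343/20974 + (12535 - 9031)/23280)) = 11021/(13277 + (-5343*1/20974 + 3504*(1/23280))) = 11021/(13277 + (-5343/20974 + 73/485)) = 11021/(13277 - 1060253/10172390) = 11021/(135057761777/10172390) = 11021*(10172390/135057761777) = 112109910190/135057761777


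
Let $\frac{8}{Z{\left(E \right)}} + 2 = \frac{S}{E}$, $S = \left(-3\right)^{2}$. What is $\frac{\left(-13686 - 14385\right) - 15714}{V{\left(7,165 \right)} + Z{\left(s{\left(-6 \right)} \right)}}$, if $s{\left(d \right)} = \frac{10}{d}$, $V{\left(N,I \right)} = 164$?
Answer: $- \frac{1620045}{6028} \approx -268.75$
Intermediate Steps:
$S = 9$
$Z{\left(E \right)} = \frac{8}{-2 + \frac{9}{E}}$
$\frac{\left(-13686 - 14385\right) - 15714}{V{\left(7,165 \right)} + Z{\left(s{\left(-6 \right)} \right)}} = \frac{\left(-13686 - 14385\right) - 15714}{164 - \frac{8 \frac{10}{-6}}{-9 + 2 \frac{10}{-6}}} = \frac{-28071 - 15714}{164 - \frac{8 \cdot 10 \left(- \frac{1}{6}\right)}{-9 + 2 \cdot 10 \left(- \frac{1}{6}\right)}} = - \frac{43785}{164 - - \frac{40}{3 \left(-9 + 2 \left(- \frac{5}{3}\right)\right)}} = - \frac{43785}{164 - - \frac{40}{3 \left(-9 - \frac{10}{3}\right)}} = - \frac{43785}{164 - - \frac{40}{3 \left(- \frac{37}{3}\right)}} = - \frac{43785}{164 - \left(- \frac{40}{3}\right) \left(- \frac{3}{37}\right)} = - \frac{43785}{164 - \frac{40}{37}} = - \frac{43785}{\frac{6028}{37}} = \left(-43785\right) \frac{37}{6028} = - \frac{1620045}{6028}$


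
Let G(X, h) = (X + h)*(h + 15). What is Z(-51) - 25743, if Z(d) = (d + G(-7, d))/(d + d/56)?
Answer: -24982991/969 ≈ -25782.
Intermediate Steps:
G(X, h) = (15 + h)*(X + h) (G(X, h) = (X + h)*(15 + h) = (15 + h)*(X + h))
Z(d) = 56*(-105 + d**2 + 9*d)/(57*d) (Z(d) = (d + (d**2 + 15*(-7) + 15*d - 7*d))/(d + d/56) = (d + (d**2 - 105 + 15*d - 7*d))/(d + d*(1/56)) = (d + (-105 + d**2 + 8*d))/(d + d/56) = (-105 + d**2 + 9*d)/((57*d/56)) = (-105 + d**2 + 9*d)*(56/(57*d)) = 56*(-105 + d**2 + 9*d)/(57*d))
Z(-51) - 25743 = (56/57)*(-105 + (-51)**2 + 9*(-51))/(-51) - 25743 = (56/57)*(-1/51)*(-105 + 2601 - 459) - 25743 = (56/57)*(-1/51)*2037 - 25743 = -38024/969 - 25743 = -24982991/969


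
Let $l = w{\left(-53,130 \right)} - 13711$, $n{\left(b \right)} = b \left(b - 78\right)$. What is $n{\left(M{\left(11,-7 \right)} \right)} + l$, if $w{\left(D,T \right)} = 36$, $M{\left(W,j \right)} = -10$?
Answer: $-12795$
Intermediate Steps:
$n{\left(b \right)} = b \left(-78 + b\right)$
$l = -13675$ ($l = 36 - 13711 = -13675$)
$n{\left(M{\left(11,-7 \right)} \right)} + l = - 10 \left(-78 - 10\right) - 13675 = \left(-10\right) \left(-88\right) - 13675 = 880 - 13675 = -12795$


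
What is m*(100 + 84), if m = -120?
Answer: -22080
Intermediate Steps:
m*(100 + 84) = -120*(100 + 84) = -120*184 = -22080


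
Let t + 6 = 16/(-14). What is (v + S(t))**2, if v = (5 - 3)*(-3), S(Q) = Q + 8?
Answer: 1296/49 ≈ 26.449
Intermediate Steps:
t = -50/7 (t = -6 + 16/(-14) = -6 + 16*(-1/14) = -6 - 8/7 = -50/7 ≈ -7.1429)
S(Q) = 8 + Q
v = -6 (v = 2*(-3) = -6)
(v + S(t))**2 = (-6 + (8 - 50/7))**2 = (-6 + 6/7)**2 = (-36/7)**2 = 1296/49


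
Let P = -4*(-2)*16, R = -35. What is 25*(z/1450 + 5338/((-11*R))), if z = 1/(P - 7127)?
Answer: 10834591903/31257534 ≈ 346.62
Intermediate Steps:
P = 128 (P = 8*16 = 128)
z = -1/6999 (z = 1/(128 - 7127) = 1/(-6999) = -1/6999 ≈ -0.00014288)
25*(z/1450 + 5338/((-11*R))) = 25*(-1/6999/1450 + 5338/((-11*(-35)))) = 25*(-1/6999*1/1450 + 5338/385) = 25*(-1/10148550 + 5338*(1/385)) = 25*(-1/10148550 + 5338/385) = 25*(10834591903/781438350) = 10834591903/31257534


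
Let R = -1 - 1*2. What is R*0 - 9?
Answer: -9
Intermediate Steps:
R = -3 (R = -1 - 2 = -3)
R*0 - 9 = -3*0 - 9 = 0 - 9 = -9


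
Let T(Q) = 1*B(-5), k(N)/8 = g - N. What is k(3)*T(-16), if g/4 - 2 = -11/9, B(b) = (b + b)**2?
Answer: 800/9 ≈ 88.889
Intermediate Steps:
B(b) = 4*b**2 (B(b) = (2*b)**2 = 4*b**2)
g = 28/9 (g = 8 + 4*(-11/9) = 8 - 44/9 = 28/9 ≈ 3.1111)
k(N) = 224/9 - 8*N (k(N) = 8*(28/9 - N) = 224/9 - 8*N)
T(Q) = 100 (T(Q) = 1*(4*(-5)**2) = 1*(4*25) = 1*100 = 100)
k(3)*T(-16) = (224/9 - 8*3)*100 = (224/9 - 24)*100 = (8/9)*100 = 800/9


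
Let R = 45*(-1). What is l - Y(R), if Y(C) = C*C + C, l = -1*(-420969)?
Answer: 418989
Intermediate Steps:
l = 420969
R = -45
Y(C) = C + C**2 (Y(C) = C**2 + C = C + C**2)
l - Y(R) = 420969 - (-45)*(1 - 45) = 420969 - (-45)*(-44) = 420969 - 1*1980 = 420969 - 1980 = 418989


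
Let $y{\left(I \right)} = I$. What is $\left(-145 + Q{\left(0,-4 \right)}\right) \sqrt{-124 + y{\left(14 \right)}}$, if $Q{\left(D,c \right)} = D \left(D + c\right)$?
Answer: $- 145 i \sqrt{110} \approx - 1520.8 i$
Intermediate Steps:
$\left(-145 + Q{\left(0,-4 \right)}\right) \sqrt{-124 + y{\left(14 \right)}} = \left(-145 + 0 \left(0 - 4\right)\right) \sqrt{-124 + 14} = \left(-145 + 0 \left(-4\right)\right) \sqrt{-110} = \left(-145 + 0\right) i \sqrt{110} = - 145 i \sqrt{110}$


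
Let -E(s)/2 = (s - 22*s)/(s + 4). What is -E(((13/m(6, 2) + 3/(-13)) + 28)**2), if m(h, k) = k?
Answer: -33343002/796585 ≈ -41.857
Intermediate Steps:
E(s) = 42*s/(4 + s) (E(s) = -2*(s - 22*s)/(s + 4) = -2*(-21*s)/(4 + s) = -(-42)*s/(4 + s) = 42*s/(4 + s))
-E(((13/m(6, 2) + 3/(-13)) + 28)**2) = -42*((13/2 + 3/(-13)) + 28)**2/(4 + ((13/2 + 3/(-13)) + 28)**2) = -42*((13*(1/2) + 3*(-1/13)) + 28)**2/(4 + ((13*(1/2) + 3*(-1/13)) + 28)**2) = -42*((13/2 - 3/13) + 28)**2/(4 + ((13/2 - 3/13) + 28)**2) = -42*(163/26 + 28)**2/(4 + (163/26 + 28)**2) = -42*(891/26)**2/(4 + (891/26)**2) = -42*793881/(676*(4 + 793881/676)) = -42*793881/(676*796585/676) = -42*793881*676/(676*796585) = -1*33343002/796585 = -33343002/796585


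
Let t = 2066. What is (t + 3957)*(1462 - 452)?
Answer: 6083230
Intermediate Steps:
(t + 3957)*(1462 - 452) = (2066 + 3957)*(1462 - 452) = 6023*1010 = 6083230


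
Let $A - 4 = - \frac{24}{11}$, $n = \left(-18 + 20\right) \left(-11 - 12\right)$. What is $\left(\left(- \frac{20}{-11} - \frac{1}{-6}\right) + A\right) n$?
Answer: $- \frac{5773}{33} \approx -174.94$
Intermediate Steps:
$n = -46$ ($n = 2 \left(-23\right) = -46$)
$A = \frac{20}{11}$ ($A = 4 - \frac{24}{11} = \frac{20}{11} \approx 1.8182$)
$\left(\left(- \frac{20}{-11} - \frac{1}{-6}\right) + A\right) n = \left(\left(- \frac{20}{-11} - \frac{1}{-6}\right) + \frac{20}{11}\right) \left(-46\right) = \left(\left(\left(-20\right) \left(- \frac{1}{11}\right) - - \frac{1}{6}\right) + \frac{20}{11}\right) \left(-46\right) = \left(\left(\frac{20}{11} + \frac{1}{6}\right) + \frac{20}{11}\right) \left(-46\right) = \left(\frac{131}{66} + \frac{20}{11}\right) \left(-46\right) = \frac{251}{66} \left(-46\right) = - \frac{5773}{33}$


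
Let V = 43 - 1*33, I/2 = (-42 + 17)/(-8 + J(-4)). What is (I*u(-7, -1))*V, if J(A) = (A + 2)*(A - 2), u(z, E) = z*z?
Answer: -6125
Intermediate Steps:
u(z, E) = z²
J(A) = (-2 + A)*(2 + A) (J(A) = (2 + A)*(-2 + A) = (-2 + A)*(2 + A))
I = -25/2 (I = 2*((-42 + 17)/(-8 + (-4 + (-4)²))) = 2*(-25/(-8 + (-4 + 16))) = 2*(-25/(-8 + 12)) = 2*(-25/4) = -25/2 ≈ -12.500)
V = 10 (V = 43 - 33 = 10)
(I*u(-7, -1))*V = -25/2*(-7)²*10 = -25/2*49*10 = -1225/2*10 = -6125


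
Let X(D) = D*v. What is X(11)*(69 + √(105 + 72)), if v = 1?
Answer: 759 + 11*√177 ≈ 905.35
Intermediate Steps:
X(D) = D (X(D) = D*1 = D)
X(11)*(69 + √(105 + 72)) = 11*(69 + √(105 + 72)) = 11*(69 + √177) = 759 + 11*√177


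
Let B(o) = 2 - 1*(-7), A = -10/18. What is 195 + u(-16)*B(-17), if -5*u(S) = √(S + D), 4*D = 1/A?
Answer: 195 - 9*I*√1645/50 ≈ 195.0 - 7.3005*I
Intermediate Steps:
A = -5/9 (A = -10*1/18 = -5/9 ≈ -0.55556)
D = -9/20 (D = 1/(4*(-5/9)) = (¼)*(-9/5) = -9/20 ≈ -0.45000)
B(o) = 9 (B(o) = 2 + 7 = 9)
u(S) = -√(-9/20 + S)/5 (u(S) = -√(S - 9/20)/5 = -√(-9/20 + S)/5)
195 + u(-16)*B(-17) = 195 - √(-45 + 100*(-16))/50*9 = 195 - √(-45 - 1600)/50*9 = 195 - I*√1645/50*9 = 195 - 9*I*√1645/50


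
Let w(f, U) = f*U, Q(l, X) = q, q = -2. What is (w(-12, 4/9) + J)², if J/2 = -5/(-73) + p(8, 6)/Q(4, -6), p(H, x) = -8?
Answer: 376996/47961 ≈ 7.8605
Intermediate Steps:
Q(l, X) = -2
J = 594/73 (J = 2*(-5/(-73) - 8/(-2)) = 2*(-5*(-1/73) - 8*(-½)) = 2*(5/73 + 4) = 2*(297/73) = 594/73 ≈ 8.1370)
w(f, U) = U*f
(w(-12, 4/9) + J)² = ((4/9)*(-12) + 594/73)² = (-16/3 + 594/73)² = (614/219)² = 376996/47961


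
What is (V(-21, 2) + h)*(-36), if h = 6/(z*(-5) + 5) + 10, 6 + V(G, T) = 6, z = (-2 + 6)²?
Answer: -8928/25 ≈ -357.12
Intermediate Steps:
z = 16 (z = 4² = 16)
V(G, T) = 0 (V(G, T) = -6 + 6 = 0)
h = 248/25 (h = 6/(16*(-5) + 5) + 10 = 6/(-80 + 5) + 10 = 6/(-75) + 10 = 6*(-1/75) + 10 = -2/25 + 10 = 248/25 ≈ 9.9200)
(V(-21, 2) + h)*(-36) = (0 + 248/25)*(-36) = (248/25)*(-36) = -8928/25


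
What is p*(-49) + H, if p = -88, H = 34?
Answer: 4346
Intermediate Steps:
p*(-49) + H = -88*(-49) + 34 = 4312 + 34 = 4346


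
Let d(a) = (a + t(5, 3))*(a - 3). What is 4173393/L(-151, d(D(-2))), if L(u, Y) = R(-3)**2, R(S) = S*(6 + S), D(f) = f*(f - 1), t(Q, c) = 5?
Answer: 1391131/27 ≈ 51523.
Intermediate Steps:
D(f) = f*(-1 + f)
d(a) = (-3 + a)*(5 + a) (d(a) = (a + 5)*(a - 3) = (5 + a)*(-3 + a) = (-3 + a)*(5 + a))
L(u, Y) = 81 (L(u, Y) = (-3*(6 - 3))**2 = (-3*3)**2 = (-9)**2 = 81)
4173393/L(-151, d(D(-2))) = 4173393/81 = 4173393*(1/81) = 1391131/27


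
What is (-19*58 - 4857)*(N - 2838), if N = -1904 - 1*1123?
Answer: 34949535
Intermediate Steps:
N = -3027 (N = -1904 - 1123 = -3027)
(-19*58 - 4857)*(N - 2838) = (-19*58 - 4857)*(-3027 - 2838) = (-1102 - 4857)*(-5865) = -5959*(-5865) = 34949535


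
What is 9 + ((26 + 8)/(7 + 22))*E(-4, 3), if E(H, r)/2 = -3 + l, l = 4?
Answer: 329/29 ≈ 11.345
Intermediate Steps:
E(H, r) = 2 (E(H, r) = 2*(-3 + 4) = 2*1 = 2)
9 + ((26 + 8)/(7 + 22))*E(-4, 3) = 9 + ((26 + 8)/(7 + 22))*2 = 9 + (34/29)*2 = 9 + 68/29 = 329/29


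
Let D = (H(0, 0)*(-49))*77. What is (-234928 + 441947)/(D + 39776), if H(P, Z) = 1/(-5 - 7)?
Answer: 2484228/481085 ≈ 5.1638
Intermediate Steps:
H(P, Z) = -1/12 (H(P, Z) = 1/(-12) = -1/12)
D = 3773/12 (D = -1/12*(-49)*77 = (49/12)*77 = 3773/12 ≈ 314.42)
(-234928 + 441947)/(D + 39776) = (-234928 + 441947)/(3773/12 + 39776) = 207019/(481085/12) = 207019*(12/481085) = 2484228/481085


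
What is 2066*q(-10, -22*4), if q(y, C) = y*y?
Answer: 206600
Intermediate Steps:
q(y, C) = y**2
2066*q(-10, -22*4) = 2066*(-10)**2 = 2066*100 = 206600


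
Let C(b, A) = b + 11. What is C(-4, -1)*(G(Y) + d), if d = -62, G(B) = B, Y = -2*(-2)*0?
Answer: -434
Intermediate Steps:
C(b, A) = 11 + b
Y = 0 (Y = 4*0 = 0)
C(-4, -1)*(G(Y) + d) = (11 - 4)*(0 - 62) = 7*(-62) = -434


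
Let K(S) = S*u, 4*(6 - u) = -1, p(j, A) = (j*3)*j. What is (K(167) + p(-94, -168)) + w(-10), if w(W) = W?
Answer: 110167/4 ≈ 27542.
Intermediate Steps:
p(j, A) = 3*j² (p(j, A) = (3*j)*j = 3*j²)
u = 25/4 (u = 6 - ¼*(-1) = 6 + ¼ = 25/4 ≈ 6.2500)
K(S) = 25*S/4 (K(S) = S*(25/4) = 25*S/4)
(K(167) + p(-94, -168)) + w(-10) = ((25/4)*167 + 3*(-94)²) - 10 = (4175/4 + 3*8836) - 10 = (4175/4 + 26508) - 10 = 110207/4 - 10 = 110167/4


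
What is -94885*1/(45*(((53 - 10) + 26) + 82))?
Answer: -18977/1359 ≈ -13.964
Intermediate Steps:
-94885*1/(45*(((53 - 10) + 26) + 82)) = -94885*1/(45*((43 + 26) + 82)) = -94885*1/(45*(69 + 82)) = -94885/(45*151) = -94885/6795 = -94885*1/6795 = -18977/1359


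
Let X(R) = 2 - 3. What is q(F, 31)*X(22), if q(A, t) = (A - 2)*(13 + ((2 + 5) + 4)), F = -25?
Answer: 648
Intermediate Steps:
q(A, t) = -48 + 24*A (q(A, t) = (-2 + A)*(13 + (7 + 4)) = (-2 + A)*(13 + 11) = (-2 + A)*24 = -48 + 24*A)
X(R) = -1
q(F, 31)*X(22) = (-48 + 24*(-25))*(-1) = (-48 - 600)*(-1) = -648*(-1) = 648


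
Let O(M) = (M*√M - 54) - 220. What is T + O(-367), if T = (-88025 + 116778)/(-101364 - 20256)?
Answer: -33352633/121620 - 367*I*√367 ≈ -274.24 - 7030.7*I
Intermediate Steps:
T = -28753/121620 (T = 28753/(-121620) = 28753*(-1/121620) = -28753/121620 ≈ -0.23642)
O(M) = -274 + M^(3/2) (O(M) = (M^(3/2) - 54) - 220 = (-54 + M^(3/2)) - 220 = -274 + M^(3/2))
T + O(-367) = -28753/121620 + (-274 + (-367)^(3/2)) = -28753/121620 + (-274 - 367*I*√367) = -33352633/121620 - 367*I*√367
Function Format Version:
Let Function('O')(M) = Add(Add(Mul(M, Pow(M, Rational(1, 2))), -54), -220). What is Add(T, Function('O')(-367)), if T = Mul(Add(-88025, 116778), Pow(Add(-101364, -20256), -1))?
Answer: Add(Rational(-33352633, 121620), Mul(-367, I, Pow(367, Rational(1, 2)))) ≈ Add(-274.24, Mul(-7030.7, I))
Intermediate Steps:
T = Rational(-28753, 121620) (T = Mul(28753, Pow(-121620, -1)) = Mul(28753, Rational(-1, 121620)) = Rational(-28753, 121620) ≈ -0.23642)
Function('O')(M) = Add(-274, Pow(M, Rational(3, 2))) (Function('O')(M) = Add(Add(Pow(M, Rational(3, 2)), -54), -220) = Add(Add(-54, Pow(M, Rational(3, 2))), -220) = Add(-274, Pow(M, Rational(3, 2))))
Add(T, Function('O')(-367)) = Add(Rational(-28753, 121620), Add(-274, Pow(-367, Rational(3, 2)))) = Add(Rational(-28753, 121620), Add(-274, Mul(-367, I, Pow(367, Rational(1, 2))))) = Add(Rational(-33352633, 121620), Mul(-367, I, Pow(367, Rational(1, 2))))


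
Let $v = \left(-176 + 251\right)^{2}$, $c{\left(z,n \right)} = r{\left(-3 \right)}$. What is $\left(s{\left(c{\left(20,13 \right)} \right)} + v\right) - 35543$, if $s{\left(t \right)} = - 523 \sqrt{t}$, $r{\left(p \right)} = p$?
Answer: $-29918 - 523 i \sqrt{3} \approx -29918.0 - 905.86 i$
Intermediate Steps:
$c{\left(z,n \right)} = -3$
$v = 5625$ ($v = 75^{2} = 5625$)
$\left(s{\left(c{\left(20,13 \right)} \right)} + v\right) - 35543 = \left(- 523 \sqrt{-3} + 5625\right) - 35543 = \left(- 523 i \sqrt{3} + 5625\right) - 35543 = \left(5625 - 523 i \sqrt{3}\right) - 35543 = -29918 - 523 i \sqrt{3}$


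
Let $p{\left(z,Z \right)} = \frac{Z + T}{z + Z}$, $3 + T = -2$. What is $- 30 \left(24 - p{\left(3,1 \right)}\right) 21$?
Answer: $-15750$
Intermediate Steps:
$T = -5$ ($T = -3 - 2 = -5$)
$p{\left(z,Z \right)} = \frac{-5 + Z}{Z + z}$ ($p{\left(z,Z \right)} = \frac{Z - 5}{z + Z} = \frac{-5 + Z}{Z + z}$)
$- 30 \left(24 - p{\left(3,1 \right)}\right) 21 = - 30 \left(24 - \frac{-5 + 1}{1 + 3}\right) 21 = - 30 \left(24 - \frac{1}{4} \left(-4\right)\right) 21 = - 30 \left(24 - -1\right) 21 = - 30 \left(24 + 1\right) 21 = \left(-30\right) 25 \cdot 21 = \left(-750\right) 21 = -15750$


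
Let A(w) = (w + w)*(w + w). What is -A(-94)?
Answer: -35344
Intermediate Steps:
A(w) = 4*w² (A(w) = (2*w)*(2*w) = 4*w²)
-A(-94) = -4*(-94)² = -4*8836 = -1*35344 = -35344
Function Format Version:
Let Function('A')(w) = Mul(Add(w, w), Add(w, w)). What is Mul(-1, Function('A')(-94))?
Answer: -35344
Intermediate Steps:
Function('A')(w) = Mul(4, Pow(w, 2)) (Function('A')(w) = Mul(Mul(2, w), Mul(2, w)) = Mul(4, Pow(w, 2)))
Mul(-1, Function('A')(-94)) = Mul(-1, Mul(4, Pow(-94, 2))) = Mul(-1, Mul(4, 8836)) = Mul(-1, 35344) = -35344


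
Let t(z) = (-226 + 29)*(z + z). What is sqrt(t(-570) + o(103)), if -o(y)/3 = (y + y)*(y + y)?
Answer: 6*sqrt(2702) ≈ 311.88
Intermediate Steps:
o(y) = -12*y**2 (o(y) = -3*(y + y)*(y + y) = -3*2*y*2*y = -12*y**2)
t(z) = -394*z
sqrt(t(-570) + o(103)) = sqrt(-394*(-570) - 12*103**2) = sqrt(224580 - 12*10609) = sqrt(224580 - 127308) = sqrt(97272) = 6*sqrt(2702)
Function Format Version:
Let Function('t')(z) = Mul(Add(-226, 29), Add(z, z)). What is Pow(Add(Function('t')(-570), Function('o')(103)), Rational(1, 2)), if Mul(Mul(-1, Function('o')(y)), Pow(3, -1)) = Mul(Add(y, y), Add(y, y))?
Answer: Mul(6, Pow(2702, Rational(1, 2))) ≈ 311.88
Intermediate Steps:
Function('o')(y) = Mul(-12, Pow(y, 2)) (Function('o')(y) = Mul(-3, Mul(Add(y, y), Add(y, y))) = Mul(-3, Mul(Mul(2, y), Mul(2, y))) = Mul(-3, Mul(4, Pow(y, 2))) = Mul(-12, Pow(y, 2)))
Function('t')(z) = Mul(-394, z) (Function('t')(z) = Mul(-197, Mul(2, z)) = Mul(-394, z))
Pow(Add(Function('t')(-570), Function('o')(103)), Rational(1, 2)) = Pow(Add(Mul(-394, -570), Mul(-12, Pow(103, 2))), Rational(1, 2)) = Pow(Add(224580, Mul(-12, 10609)), Rational(1, 2)) = Pow(Add(224580, -127308), Rational(1, 2)) = Pow(97272, Rational(1, 2)) = Mul(6, Pow(2702, Rational(1, 2)))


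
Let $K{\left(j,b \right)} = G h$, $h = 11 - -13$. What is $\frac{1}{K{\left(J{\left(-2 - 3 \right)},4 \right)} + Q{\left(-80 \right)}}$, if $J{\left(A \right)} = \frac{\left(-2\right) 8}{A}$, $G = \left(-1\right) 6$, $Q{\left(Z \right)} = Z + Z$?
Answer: $- \frac{1}{304} \approx -0.0032895$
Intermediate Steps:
$h = 24$ ($h = 11 + 13 = 24$)
$Q{\left(Z \right)} = 2 Z$
$G = -6$
$J{\left(A \right)} = - \frac{16}{A}$
$K{\left(j,b \right)} = -144$ ($K{\left(j,b \right)} = \left(-6\right) 24 = -144$)
$\frac{1}{K{\left(J{\left(-2 - 3 \right)},4 \right)} + Q{\left(-80 \right)}} = \frac{1}{-144 + 2 \left(-80\right)} = \frac{1}{-144 - 160} = \frac{1}{-304} = - \frac{1}{304}$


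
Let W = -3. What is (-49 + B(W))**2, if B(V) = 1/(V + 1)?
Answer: 9801/4 ≈ 2450.3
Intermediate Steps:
B(V) = 1/(1 + V)
(-49 + B(W))**2 = (-49 + 1/(1 - 3))**2 = (-49 + 1/(-2))**2 = (-49 - 1/2)**2 = (-99/2)**2 = 9801/4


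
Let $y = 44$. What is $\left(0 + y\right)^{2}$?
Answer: $1936$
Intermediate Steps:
$\left(0 + y\right)^{2} = \left(0 + 44\right)^{2} = 44^{2} = 1936$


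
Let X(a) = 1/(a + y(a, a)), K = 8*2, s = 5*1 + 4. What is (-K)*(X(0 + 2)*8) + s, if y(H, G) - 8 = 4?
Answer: -⅐ ≈ -0.14286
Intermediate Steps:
y(H, G) = 12 (y(H, G) = 8 + 4 = 12)
s = 9 (s = 5 + 4 = 9)
K = 16
X(a) = 1/(12 + a) (X(a) = 1/(a + 12) = 1/(12 + a))
(-K)*(X(0 + 2)*8) + s = (-1*16)*(8/(12 + (0 + 2))) + 9 = -16*8/(12 + 2) + 9 = -16*8/14 + 9 = -8*8/7 + 9 = -16*4/7 + 9 = -64/7 + 9 = -⅐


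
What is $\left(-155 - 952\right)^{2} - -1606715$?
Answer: $2832164$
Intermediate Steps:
$\left(-155 - 952\right)^{2} - -1606715 = \left(-155 - 952\right)^{2} + 1606715 = \left(-1107\right)^{2} + 1606715 = 1225449 + 1606715 = 2832164$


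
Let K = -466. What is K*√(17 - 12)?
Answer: -466*√5 ≈ -1042.0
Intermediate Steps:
K*√(17 - 12) = -466*√(17 - 12) = -466*√5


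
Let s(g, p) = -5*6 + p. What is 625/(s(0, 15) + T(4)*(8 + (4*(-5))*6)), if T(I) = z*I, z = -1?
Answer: 625/433 ≈ 1.4434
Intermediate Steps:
s(g, p) = -30 + p
T(I) = -I
625/(s(0, 15) + T(4)*(8 + (4*(-5))*6)) = 625/((-30 + 15) + (-1*4)*(8 + (4*(-5))*6)) = 625/(-15 - 4*(8 - 20*6)) = 625/(-15 - 4*(8 - 120)) = 625/(-15 - 4*(-112)) = 625/(-15 + 448) = 625/433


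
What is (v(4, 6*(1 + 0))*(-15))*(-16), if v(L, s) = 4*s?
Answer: 5760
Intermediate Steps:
(v(4, 6*(1 + 0))*(-15))*(-16) = ((4*(6*(1 + 0)))*(-15))*(-16) = ((4*(6*1))*(-15))*(-16) = ((4*6)*(-15))*(-16) = (24*(-15))*(-16) = -360*(-16) = 5760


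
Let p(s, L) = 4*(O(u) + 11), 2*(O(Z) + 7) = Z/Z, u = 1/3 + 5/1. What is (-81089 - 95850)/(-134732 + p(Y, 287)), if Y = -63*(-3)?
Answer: 176939/134714 ≈ 1.3134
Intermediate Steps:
u = 16/3 (u = 1*(1/3) + 5*1 = 1/3 + 5 = 16/3 ≈ 5.3333)
O(Z) = -13/2 (O(Z) = -7 + (Z/Z)/2 = -7 + (1/2)*1 = -7 + 1/2 = -13/2)
Y = 189
p(s, L) = 18 (p(s, L) = 4*(-13/2 + 11) = 4*(9/2) = 18)
(-81089 - 95850)/(-134732 + p(Y, 287)) = (-81089 - 95850)/(-134732 + 18) = -176939/(-134714) = -176939*(-1/134714) = 176939/134714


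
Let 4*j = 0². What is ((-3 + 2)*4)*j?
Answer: 0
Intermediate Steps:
j = 0 (j = (¼)*0² = (¼)*0 = 0)
((-3 + 2)*4)*j = ((-3 + 2)*4)*0 = -1*4*0 = -4*0 = 0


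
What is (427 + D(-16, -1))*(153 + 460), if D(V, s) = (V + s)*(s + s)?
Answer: 282593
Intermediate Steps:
D(V, s) = 2*s*(V + s) (D(V, s) = (V + s)*(2*s) = 2*s*(V + s))
(427 + D(-16, -1))*(153 + 460) = (427 + 2*(-1)*(-16 - 1))*(153 + 460) = (427 + 2*(-1)*(-17))*613 = (427 + 34)*613 = 461*613 = 282593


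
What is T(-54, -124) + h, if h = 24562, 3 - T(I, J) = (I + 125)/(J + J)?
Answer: 6092191/248 ≈ 24565.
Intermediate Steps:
T(I, J) = 3 - (125 + I)/(2*J) (T(I, J) = 3 - (I + 125)/(J + J) = 3 - (125 + I)/(2*J))
T(-54, -124) + h = (1/2)*(-125 - 1*(-54) + 6*(-124))/(-124) + 24562 = (1/2)*(-1/124)*(-125 + 54 - 744) + 24562 = (1/2)*(-1/124)*(-815) + 24562 = 815/248 + 24562 = 6092191/248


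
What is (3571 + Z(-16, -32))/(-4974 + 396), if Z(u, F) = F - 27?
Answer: -1756/2289 ≈ -0.76715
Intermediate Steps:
Z(u, F) = -27 + F
(3571 + Z(-16, -32))/(-4974 + 396) = (3571 + (-27 - 32))/(-4974 + 396) = (3571 - 59)/(-4578) = 3512*(-1/4578) = -1756/2289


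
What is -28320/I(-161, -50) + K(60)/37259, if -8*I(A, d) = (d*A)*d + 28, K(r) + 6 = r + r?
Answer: -55233666/98655949 ≈ -0.55986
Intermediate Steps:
K(r) = -6 + 2*r (K(r) = -6 + (r + r) = -6 + 2*r)
I(A, d) = -7/2 - A*d²/8 (I(A, d) = -((d*A)*d + 28)/8 = -((A*d)*d + 28)/8 = -(A*d² + 28)/8 = -(28 + A*d²)/8 = -7/2 - A*d²/8)
-28320/I(-161, -50) + K(60)/37259 = -28320/(-7/2 - ⅛*(-161)*(-50)²) + (-6 + 2*60)/37259 = -28320/(-7/2 - ⅛*(-161)*2500) + (-6 + 120)*(1/37259) = -28320/(-7/2 + 100625/2) + 114*(1/37259) = -28320/50309 + 6/1961 = -55233666/98655949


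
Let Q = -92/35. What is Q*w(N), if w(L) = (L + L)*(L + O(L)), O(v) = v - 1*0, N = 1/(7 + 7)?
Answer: -92/1715 ≈ -0.053644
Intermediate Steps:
N = 1/14 ≈ 0.071429
O(v) = v (O(v) = v + 0 = v)
w(L) = 4*L² (w(L) = (L + L)*(L + L) = (2*L)*(2*L) = 4*L²)
Q = -92/35 (Q = -92*1/35 = -92/35 ≈ -2.6286)
Q*w(N) = -368*(1/14)²/35 = -368/(35*196) = -92/35*1/49 = -92/1715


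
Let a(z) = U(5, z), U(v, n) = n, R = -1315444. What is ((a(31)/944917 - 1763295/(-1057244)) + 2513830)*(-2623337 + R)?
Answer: -9891608493954196189919739/999007828748 ≈ -9.9014e+12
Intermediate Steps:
a(z) = z
((a(31)/944917 - 1763295/(-1057244)) + 2513830)*(-2623337 + R) = ((31/944917 - 1763295/(-1057244)) + 2513830)*(-2623337 - 1315444) = ((31*(1/944917) - 1763295*(-1/1057244)) + 2513830)*(-3938781) = ((31/944917 + 1763295/1057244) + 2513830)*(-3938781) = (1666200196079/999007828748 + 2513830)*(-3938781) = (2511337516341780919/999007828748)*(-3938781) = -9891608493954196189919739/999007828748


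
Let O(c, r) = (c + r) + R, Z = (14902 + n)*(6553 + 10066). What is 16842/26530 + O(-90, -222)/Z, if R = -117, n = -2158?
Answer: 84928535951/133782285240 ≈ 0.63483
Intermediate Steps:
Z = 211792536 (Z = (14902 - 2158)*(6553 + 10066) = 12744*16619 = 211792536)
O(c, r) = -117 + c + r (O(c, r) = (c + r) - 117 = -117 + c + r)
16842/26530 + O(-90, -222)/Z = 16842/26530 + (-117 - 90 - 222)/211792536 = 16842*(1/26530) - 429*1/211792536 = 1203/1895 - 143/70597512 = 84928535951/133782285240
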